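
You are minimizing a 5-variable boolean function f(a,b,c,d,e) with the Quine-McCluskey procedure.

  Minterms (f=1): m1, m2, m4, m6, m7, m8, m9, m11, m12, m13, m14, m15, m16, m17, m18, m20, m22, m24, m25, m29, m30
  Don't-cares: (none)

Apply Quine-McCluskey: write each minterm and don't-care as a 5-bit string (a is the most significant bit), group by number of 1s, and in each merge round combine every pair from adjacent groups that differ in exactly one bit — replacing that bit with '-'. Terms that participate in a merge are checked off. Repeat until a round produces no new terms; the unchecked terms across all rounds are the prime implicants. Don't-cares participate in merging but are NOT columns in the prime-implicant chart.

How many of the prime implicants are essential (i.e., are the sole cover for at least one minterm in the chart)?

6

size-2^0 implicants → 00001(✓)  00010(✓)  00100(✓)  00110(✓)  00111(✓)  01000(✓)  01001(✓)  01011(✓)  01100(✓)  01101(✓)  01110(✓)  01111(✓)  10000(✓)  10001(✓)  10010(✓)  10100(✓)  10110(✓)  11000(✓)  11001(✓)  11101(✓)  11110(✓)
size-2^1 implicants → -0001(✓)  -0010(✓)  -0100(✓)  -0110(✓)  -1000(✓)  -1001(✓)  -1101(✓)  -1110(✓)  0-001(✓)  0-100(✓)  0-110(✓)  0-111(✓)  00-10(✓)  001-0(✓)  0011-(✓)  01-00(✓)  01-01(✓)  01-11(✓)  010-1(✓)  0100-(✓)  011-0(✓)  011-1(✓)  0110-(✓)  0111-(✓)  1-000(✓)  1-001(✓)  1-110(✓)  10-00(✓)  10-10(✓)  100-0(✓)  1000-(✓)  101-0(✓)  11-01(✓)  1100-(✓)
size-2^2 implicants → --001  --110  -0-10  -01-0  -1-01  -100-  0-1-0  0-11-  01--1  01-0-  011--  1-00-  10--0
Unchecked terms (primes): --001, --110, -0-10, -01-0, -1-01, -100-, 0-1-0, 0-11-, 01--1, 01-0-, 011--, 1-00-, 10--0
Minterm coverage:
  m1 ⊆ --001 [E]
  m2 ⊆ -0-10 [E]
  m4 ⊆ -01-0,0-1-0
  m6 ⊆ --110,-0-10,-01-0,0-1-0,0-11-
  m7 ⊆ 0-11- [E]
  m8 ⊆ -100-,01-0-
  m9 ⊆ --001,-1-01,-100-,01--1,01-0-
  m11 ⊆ 01--1 [E]
  m12 ⊆ 0-1-0,01-0-,011--
  m13 ⊆ -1-01,01--1,01-0-,011--
  m14 ⊆ --110,0-1-0,0-11-,011--
  m15 ⊆ 0-11-,01--1,011--
  m16 ⊆ 1-00-,10--0
  m17 ⊆ --001,1-00-
  m18 ⊆ -0-10,10--0
  m20 ⊆ -01-0,10--0
  m22 ⊆ --110,-0-10,-01-0,10--0
  m24 ⊆ -100-,1-00-
  m25 ⊆ --001,-1-01,-100-,1-00-
  m29 ⊆ -1-01 [E]
  m30 ⊆ --110 [E]
E = {--001, --110, -0-10, -1-01, 0-11-, 01--1}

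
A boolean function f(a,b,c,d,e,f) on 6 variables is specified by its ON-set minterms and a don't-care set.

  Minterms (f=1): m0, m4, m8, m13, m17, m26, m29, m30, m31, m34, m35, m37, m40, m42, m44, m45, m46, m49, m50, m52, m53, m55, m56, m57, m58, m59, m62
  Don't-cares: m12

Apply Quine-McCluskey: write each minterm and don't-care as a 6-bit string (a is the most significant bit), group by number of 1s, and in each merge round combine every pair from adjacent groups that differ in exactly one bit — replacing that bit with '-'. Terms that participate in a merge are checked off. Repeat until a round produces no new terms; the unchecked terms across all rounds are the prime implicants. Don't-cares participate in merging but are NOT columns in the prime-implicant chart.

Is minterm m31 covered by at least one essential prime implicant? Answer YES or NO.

size-2^0 implicants → 000000(✓)  000100(✓)  001000(✓)  001100(✓)  001101(✓)  010001(✓)  011010(✓)  011101(✓)  011110(✓)  011111(✓)  100010(✓)  100011(✓)  100101(✓)  101000(✓)  101010(✓)  101100(✓)  101101(✓)  101110(✓)  110001(✓)  110010(✓)  110100(✓)  110101(✓)  110111(✓)  111000(✓)  111001(✓)  111010(✓)  111011(✓)  111110(✓)
size-2^1 implicants → -01000(✓)  -01100(✓)  -01101(✓)  -10001  -11010(✓)  -11110(✓)  0-1101  00-000(✓)  00-100(✓)  000-00(✓)  001-00(✓)  00110-(✓)  011-10(✓)  0111-1  01111-  1-0010(✓)  1-0101  1-1000(✓)  1-1010(✓)  1-1110(✓)  10-010(✓)  10-101  10001-  101-00(✓)  101-10(✓)  1010-0(✓)  1011-0(✓)  10110-(✓)  11-001  11-010(✓)  110-01  1101-1  11010-  111-10(✓)  1110-0(✓)  1110-1(✓)  11100-(✓)  11101-(✓)
size-2^2 implicants → -01-00  -0110-  -11-10  00--00  1--010  1-1-10  1-10-0  101--0  1110--
Unchecked terms (primes): -01-00, -0110-, -10001, -11-10, 0-1101, 00--00, 0111-1, 01111-, 1--010, 1-0101, 1-1-10, 1-10-0, 10-101, 10001-, 101--0, 11-001, 110-01, 1101-1, 11010-, 1110--
Minterm coverage:
  m0 ⊆ 00--00 [E]
  m4 ⊆ 00--00 [E]
  m8 ⊆ -01-00,00--00
  m13 ⊆ -0110-,0-1101
  m17 ⊆ -10001 [E]
  m26 ⊆ -11-10 [E]
  m29 ⊆ 0-1101,0111-1
  m30 ⊆ -11-10,01111-
  m31 ⊆ 0111-1,01111-
  m34 ⊆ 1--010,10001-
  m35 ⊆ 10001- [E]
  m37 ⊆ 1-0101,10-101
  m40 ⊆ -01-00,1-10-0,101--0
  m42 ⊆ 1--010,1-1-10,1-10-0,101--0
  m44 ⊆ -01-00,-0110-,101--0
  m45 ⊆ -0110-,10-101
  m46 ⊆ 1-1-10,101--0
  m49 ⊆ -10001,11-001,110-01
  m50 ⊆ 1--010 [E]
  m52 ⊆ 11010- [E]
  m53 ⊆ 1-0101,110-01,1101-1,11010-
  m55 ⊆ 1101-1 [E]
  m56 ⊆ 1-10-0,1110--
  m57 ⊆ 11-001,1110--
  m58 ⊆ -11-10,1--010,1-1-10,1-10-0,1110--
  m59 ⊆ 1110-- [E]
  m62 ⊆ -11-10,1-1-10
E = {-10001, -11-10, 00--00, 1--010, 10001-, 1101-1, 11010-, 1110--}

NO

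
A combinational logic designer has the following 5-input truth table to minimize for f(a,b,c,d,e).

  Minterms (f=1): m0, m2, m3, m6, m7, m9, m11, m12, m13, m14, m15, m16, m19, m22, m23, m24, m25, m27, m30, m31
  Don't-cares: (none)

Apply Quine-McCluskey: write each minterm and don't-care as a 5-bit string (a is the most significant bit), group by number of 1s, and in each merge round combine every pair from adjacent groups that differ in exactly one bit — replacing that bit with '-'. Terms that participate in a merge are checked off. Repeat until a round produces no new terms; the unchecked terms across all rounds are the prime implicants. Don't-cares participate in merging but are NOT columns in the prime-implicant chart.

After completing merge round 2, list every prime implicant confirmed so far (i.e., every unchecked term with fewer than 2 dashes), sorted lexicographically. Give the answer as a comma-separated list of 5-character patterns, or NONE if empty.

size-2^0 implicants → 00000(✓)  00010(✓)  00011(✓)  00110(✓)  00111(✓)  01001(✓)  01011(✓)  01100(✓)  01101(✓)  01110(✓)  01111(✓)  10000(✓)  10011(✓)  10110(✓)  10111(✓)  11000(✓)  11001(✓)  11011(✓)  11110(✓)  11111(✓)
size-2^1 implicants → -0000  -0011(✓)  -0110(✓)  -0111(✓)  -1001(✓)  -1011(✓)  -1110(✓)  -1111(✓)  0-011(✓)  0-110(✓)  0-111(✓)  00-10(✓)  00-11(✓)  000-0  0001-(✓)  0011-(✓)  01-01(✓)  01-11(✓)  010-1(✓)  011-0(✓)  011-1(✓)  0110-(✓)  0111-(✓)  1-000  1-011(✓)  1-110(✓)  1-111(✓)  10-11(✓)  1011-(✓)  11-11(✓)  110-1(✓)  1100-  1111-(✓)
size-2^2 implicants → --011(✓)  --110(✓)  --111(✓)  -0-11(✓)  -011-(✓)  -1-11(✓)  -10-1  -111-(✓)  0--11(✓)  0-11-(✓)  00-1-  01--1  011--  1--11(✓)  1-11-(✓)
size-2^3 implicants → ---11  --11-
Unchecked terms (primes): ---11, --11-, -0000, -10-1, 00-1-, 000-0, 01--1, 011--, 1-000, 1100-

-0000, 000-0, 1-000, 1100-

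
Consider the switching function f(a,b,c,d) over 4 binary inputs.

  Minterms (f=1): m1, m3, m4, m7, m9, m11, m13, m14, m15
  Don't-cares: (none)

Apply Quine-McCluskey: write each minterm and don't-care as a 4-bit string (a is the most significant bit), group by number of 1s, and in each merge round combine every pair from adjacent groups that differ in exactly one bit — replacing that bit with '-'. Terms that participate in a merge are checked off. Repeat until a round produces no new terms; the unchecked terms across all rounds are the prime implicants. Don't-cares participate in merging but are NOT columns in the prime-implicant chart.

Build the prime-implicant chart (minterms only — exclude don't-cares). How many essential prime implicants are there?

5

Round 0: 0001✓ 0011✓ 0100 0111✓ 1001✓ 1011✓ 1101✓ 1110✓ 1111✓
Round 1: -001✓ -011✓ -111✓ 0-11✓ 00-1✓ 1-01✓ 1-11✓ 10-1✓ 11-1✓ 111-
Round 2: --11 -0-1 1--1
PIs = {--11, -0-1, 0100, 1--1, 111-}
Coverage chart:
  m1: -0-1 ←essential
  m3: --11,-0-1
  m4: 0100 ←essential
  m7: --11 ←essential
  m9: -0-1,1--1
  m11: --11,-0-1,1--1
  m13: 1--1 ←essential
  m14: 111- ←essential
  m15: --11,1--1,111-
Essential: --11, -0-1, 0100, 1--1, 111-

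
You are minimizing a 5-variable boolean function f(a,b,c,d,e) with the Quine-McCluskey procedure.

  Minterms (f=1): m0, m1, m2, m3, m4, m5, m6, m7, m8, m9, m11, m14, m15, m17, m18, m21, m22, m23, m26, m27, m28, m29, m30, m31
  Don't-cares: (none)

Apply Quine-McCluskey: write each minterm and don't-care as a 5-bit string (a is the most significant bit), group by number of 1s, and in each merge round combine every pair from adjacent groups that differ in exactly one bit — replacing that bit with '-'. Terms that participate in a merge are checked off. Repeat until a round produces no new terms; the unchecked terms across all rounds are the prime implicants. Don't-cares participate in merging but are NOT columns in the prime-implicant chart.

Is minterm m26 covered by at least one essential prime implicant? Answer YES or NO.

size-2^0 implicants → 00000(✓)  00001(✓)  00010(✓)  00011(✓)  00100(✓)  00101(✓)  00110(✓)  00111(✓)  01000(✓)  01001(✓)  01011(✓)  01110(✓)  01111(✓)  10001(✓)  10010(✓)  10101(✓)  10110(✓)  10111(✓)  11010(✓)  11011(✓)  11100(✓)  11101(✓)  11110(✓)  11111(✓)
size-2^1 implicants → -0001(✓)  -0010(✓)  -0101(✓)  -0110(✓)  -0111(✓)  -1011(✓)  -1110(✓)  -1111(✓)  0-000(✓)  0-001(✓)  0-011(✓)  0-110(✓)  0-111(✓)  00-00(✓)  00-01(✓)  00-10(✓)  00-11(✓)  000-0(✓)  000-1(✓)  0000-(✓)  0001-(✓)  001-0(✓)  001-1(✓)  0010-(✓)  0011-(✓)  01-11(✓)  010-1(✓)  0100-(✓)  0111-(✓)  1-010(✓)  1-101(✓)  1-110(✓)  1-111(✓)  10-01(✓)  10-10(✓)  101-1(✓)  1011-(✓)  11-10(✓)  11-11(✓)  1101-(✓)  111-0(✓)  111-1(✓)  1110-(✓)  1111-(✓)
size-2^2 implicants → --110(✓)  --111(✓)  -0-01  -0-10  -01-1  -011-(✓)  -1-11  -111-(✓)  0--11  0-0-1  0-00-  0-11-(✓)  00--0(✓)  00--1(✓)  00-0-(✓)  00-1-(✓)  000--(✓)  001--(✓)  1--10  1-1-1  1-11-(✓)  11-1-  111--
size-2^3 implicants → --11-  00---
Unchecked terms (primes): --11-, -0-01, -0-10, -01-1, -1-11, 0--11, 0-0-1, 0-00-, 00---, 1--10, 1-1-1, 11-1-, 111--
Minterm coverage:
  m0 ⊆ 0-00-,00---
  m1 ⊆ -0-01,0-0-1,0-00-,00---
  m2 ⊆ -0-10,00---
  m3 ⊆ 0--11,0-0-1,00---
  m4 ⊆ 00--- [E]
  m5 ⊆ -0-01,-01-1,00---
  m6 ⊆ --11-,-0-10,00---
  m7 ⊆ --11-,-01-1,0--11,00---
  m8 ⊆ 0-00- [E]
  m9 ⊆ 0-0-1,0-00-
  m11 ⊆ -1-11,0--11,0-0-1
  m14 ⊆ --11- [E]
  m15 ⊆ --11-,-1-11,0--11
  m17 ⊆ -0-01 [E]
  m18 ⊆ -0-10,1--10
  m21 ⊆ -0-01,-01-1,1-1-1
  m22 ⊆ --11-,-0-10,1--10
  m23 ⊆ --11-,-01-1,1-1-1
  m26 ⊆ 1--10,11-1-
  m27 ⊆ -1-11,11-1-
  m28 ⊆ 111-- [E]
  m29 ⊆ 1-1-1,111--
  m30 ⊆ --11-,1--10,11-1-,111--
  m31 ⊆ --11-,-1-11,1-1-1,11-1-,111--
E = {--11-, -0-01, 0-00-, 00---, 111--}

NO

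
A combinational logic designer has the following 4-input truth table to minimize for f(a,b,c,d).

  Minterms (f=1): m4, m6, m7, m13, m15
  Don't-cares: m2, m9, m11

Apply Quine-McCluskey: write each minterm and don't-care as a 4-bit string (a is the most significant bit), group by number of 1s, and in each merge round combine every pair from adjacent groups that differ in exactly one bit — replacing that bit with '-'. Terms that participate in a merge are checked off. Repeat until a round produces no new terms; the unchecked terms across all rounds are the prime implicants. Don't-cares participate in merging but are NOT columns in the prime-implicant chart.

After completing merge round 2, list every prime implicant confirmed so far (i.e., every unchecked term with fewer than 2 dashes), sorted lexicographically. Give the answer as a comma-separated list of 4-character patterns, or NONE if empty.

-111, 0-10, 01-0, 011-

[col 0] 0010*, 0100*, 0110*, 0111*, 1001*, 1011*, 1101*, 1111*
[col 1] -111, 0-10, 01-0, 011-, 1-01*, 1-11*, 10-1*, 11-1*
[col 2] 1--1
Prime implicants: -111, 0-10, 01-0, 011-, 1--1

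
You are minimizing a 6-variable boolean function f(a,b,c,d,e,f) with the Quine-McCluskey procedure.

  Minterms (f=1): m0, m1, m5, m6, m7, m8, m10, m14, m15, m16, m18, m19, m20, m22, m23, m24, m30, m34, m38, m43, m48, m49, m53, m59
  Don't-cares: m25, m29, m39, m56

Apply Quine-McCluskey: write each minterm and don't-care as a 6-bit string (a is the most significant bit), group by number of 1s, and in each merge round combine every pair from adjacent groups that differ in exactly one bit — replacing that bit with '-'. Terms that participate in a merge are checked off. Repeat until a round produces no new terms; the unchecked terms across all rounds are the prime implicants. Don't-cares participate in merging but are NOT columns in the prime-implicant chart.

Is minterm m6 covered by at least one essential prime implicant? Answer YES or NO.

[col 0] 000000*, 000001*, 000101*, 000110*, 000111*, 001000*, 001010*, 001110*, 001111*, 010000*, 010010*, 010011*, 010100*, 010110*, 010111*, 011000*, 011001*, 011101*, 011110*, 100010*, 100110*, 100111*, 101011*, 110000*, 110001*, 110101*, 111000*, 111011*
[col 1] -00110*, -00111*, -10000*, -11000*, 0-0000*, 0-0110*, 0-0111*, 0-1000*, 0-1110*, 00-000*, 00-110*, 00-111*, 000-01, 00000-, 0001-1, 00011-*, 001-10, 0010-0, 00111-*, 01-000*, 01-110*, 010-00*, 010-10*, 010-11*, 0100-0*, 01001-*, 0101-0*, 01011-*, 011-01, 01100-, 1-1011, 100-10, 10011-*, 11-000*, 110-01, 11000-
[col 2] -0011-, -1-000, 0--000, 0--110, 0-011-, 00-11-, 010--0, 010-1-
Prime implicants: -0011-, -1-000, 0--000, 0--110, 0-011-, 00-11-, 000-01, 00000-, 0001-1, 001-10, 0010-0, 010--0, 010-1-, 011-01, 01100-, 1-1011, 100-10, 110-01, 11000-
PI chart (minterm → PIs covering it):
  0 | 0--000,00000-
  1 | 000-01,00000-
  5 | 000-01,0001-1
  6 | -0011-,0--110,0-011-,00-11-
  7 | -0011-,0-011-,00-11-,0001-1
  8 | 0--000,0010-0
  10 | 001-10,0010-0
  14 | 0--110,00-11-,001-10
  15 | 00-11-  (sole → essential)
  16 | -1-000,0--000,010--0
  18 | 010--0,010-1-
  19 | 010-1-  (sole → essential)
  20 | 010--0  (sole → essential)
  22 | 0--110,0-011-,010--0,010-1-
  23 | 0-011-,010-1-
  24 | -1-000,0--000,01100-
  30 | 0--110  (sole → essential)
  34 | 100-10  (sole → essential)
  38 | -0011-,100-10
  43 | 1-1011  (sole → essential)
  48 | -1-000,11000-
  49 | 110-01,11000-
  53 | 110-01  (sole → essential)
  59 | 1-1011  (sole → essential)
Essential prime implicants: 0--110, 00-11-, 010--0, 010-1-, 1-1011, 100-10, 110-01

YES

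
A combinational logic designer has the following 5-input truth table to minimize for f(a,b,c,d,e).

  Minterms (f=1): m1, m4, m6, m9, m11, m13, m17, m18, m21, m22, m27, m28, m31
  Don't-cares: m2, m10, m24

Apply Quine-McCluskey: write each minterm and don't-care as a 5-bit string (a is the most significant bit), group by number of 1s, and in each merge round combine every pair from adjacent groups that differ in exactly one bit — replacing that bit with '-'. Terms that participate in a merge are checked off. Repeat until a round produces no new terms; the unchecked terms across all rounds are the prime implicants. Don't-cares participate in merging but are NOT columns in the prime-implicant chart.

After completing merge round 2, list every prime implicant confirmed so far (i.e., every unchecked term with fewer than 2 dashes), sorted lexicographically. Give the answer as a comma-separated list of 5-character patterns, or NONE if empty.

-0001, -1011, 0-001, 0-010, 001-0, 01-01, 010-1, 0101-, 10-01, 11-00, 11-11

[col 0] 00001*, 00010*, 00100*, 00110*, 01001*, 01010*, 01011*, 01101*, 10001*, 10010*, 10101*, 10110*, 11000*, 11011*, 11100*, 11111*
[col 1] -0001, -0010*, -0110*, -1011, 0-001, 0-010, 00-10*, 001-0, 01-01, 010-1, 0101-, 10-01, 10-10*, 11-00, 11-11
[col 2] -0-10
Prime implicants: -0-10, -0001, -1011, 0-001, 0-010, 001-0, 01-01, 010-1, 0101-, 10-01, 11-00, 11-11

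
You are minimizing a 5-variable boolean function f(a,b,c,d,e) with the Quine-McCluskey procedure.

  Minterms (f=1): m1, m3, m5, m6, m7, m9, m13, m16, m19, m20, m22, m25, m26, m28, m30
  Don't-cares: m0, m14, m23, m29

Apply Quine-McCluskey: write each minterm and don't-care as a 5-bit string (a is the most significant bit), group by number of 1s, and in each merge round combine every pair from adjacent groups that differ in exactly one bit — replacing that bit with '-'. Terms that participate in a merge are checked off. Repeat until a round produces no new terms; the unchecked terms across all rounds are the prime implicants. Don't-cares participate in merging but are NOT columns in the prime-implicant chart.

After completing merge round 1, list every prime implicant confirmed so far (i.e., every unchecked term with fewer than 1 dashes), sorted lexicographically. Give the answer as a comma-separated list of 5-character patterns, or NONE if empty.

NONE

Round 0: 00000✓ 00001✓ 00011✓ 00101✓ 00110✓ 00111✓ 01001✓ 01101✓ 01110✓ 10000✓ 10011✓ 10100✓ 10110✓ 10111✓ 11001✓ 11010✓ 11100✓ 11101✓ 11110✓
Round 1: -0000 -0011✓ -0110✓ -0111✓ -1001✓ -1101✓ -1110✓ 0-001✓ 0-101✓ 0-110✓ 00-01✓ 00-11✓ 000-1✓ 0000- 001-1✓ 0011-✓ 01-01✓ 1-100✓ 1-110✓ 10-00 10-11✓ 101-0✓ 1011-✓ 11-01✓ 11-10 111-0✓ 1110-
Round 2: --110 -0-11 -011- -1-01 0--01 00--1 1-1-0
PIs = {--110, -0-11, -0000, -011-, -1-01, 0--01, 00--1, 0000-, 1-1-0, 10-00, 11-10, 1110-}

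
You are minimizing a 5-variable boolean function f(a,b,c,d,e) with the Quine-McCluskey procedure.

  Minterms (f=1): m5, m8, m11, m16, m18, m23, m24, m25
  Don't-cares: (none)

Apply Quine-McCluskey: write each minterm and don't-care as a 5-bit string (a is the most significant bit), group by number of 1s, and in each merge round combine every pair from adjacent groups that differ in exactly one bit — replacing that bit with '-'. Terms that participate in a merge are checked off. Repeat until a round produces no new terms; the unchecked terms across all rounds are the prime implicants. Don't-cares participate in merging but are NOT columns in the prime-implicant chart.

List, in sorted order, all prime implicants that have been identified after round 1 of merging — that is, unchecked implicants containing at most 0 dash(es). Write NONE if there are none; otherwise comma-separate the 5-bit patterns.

00101, 01011, 10111

size-2^0 implicants → 00101  01000(✓)  01011  10000(✓)  10010(✓)  10111  11000(✓)  11001(✓)
size-2^1 implicants → -1000  1-000  100-0  1100-
Unchecked terms (primes): -1000, 00101, 01011, 1-000, 100-0, 10111, 1100-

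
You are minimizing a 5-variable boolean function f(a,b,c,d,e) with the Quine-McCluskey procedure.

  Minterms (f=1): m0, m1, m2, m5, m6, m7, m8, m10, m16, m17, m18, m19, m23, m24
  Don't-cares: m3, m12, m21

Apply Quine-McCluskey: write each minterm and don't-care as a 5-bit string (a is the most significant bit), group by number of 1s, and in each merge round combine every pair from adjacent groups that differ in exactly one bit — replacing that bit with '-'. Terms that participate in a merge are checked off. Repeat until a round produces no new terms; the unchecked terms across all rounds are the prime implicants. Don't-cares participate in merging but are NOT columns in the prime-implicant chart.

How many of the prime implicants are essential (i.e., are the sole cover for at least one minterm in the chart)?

5

Round 0: 00000✓ 00001✓ 00010✓ 00011✓ 00101✓ 00110✓ 00111✓ 01000✓ 01010✓ 01100✓ 10000✓ 10001✓ 10010✓ 10011✓ 10101✓ 10111✓ 11000✓
Round 1: -0000✓ -0001✓ -0010✓ -0011✓ -0101✓ -0111✓ -1000✓ 0-000✓ 0-010✓ 00-01✓ 00-10✓ 00-11✓ 000-0✓ 000-1✓ 0000-✓ 0001-✓ 001-1✓ 0011-✓ 01-00 010-0✓ 1-000✓ 10-01✓ 10-11✓ 100-0✓ 100-1✓ 1000-✓ 1001-✓ 101-1✓
Round 2: --000 -0-01✓ -0-11✓ -00-0✓ -00-1✓ -000-✓ -001-✓ -01-1✓ 0-0-0 00--1✓ 00-1- 000--✓ 10--1✓ 100--✓
Round 3: -0--1 -00--
PIs = {--000, -0--1, -00--, 0-0-0, 00-1-, 01-00}
Coverage chart:
  m0: --000,-00--,0-0-0
  m1: -0--1,-00--
  m2: -00--,0-0-0,00-1-
  m5: -0--1 ←essential
  m6: 00-1- ←essential
  m7: -0--1,00-1-
  m8: --000,0-0-0,01-00
  m10: 0-0-0 ←essential
  m16: --000,-00--
  m17: -0--1,-00--
  m18: -00-- ←essential
  m19: -0--1,-00--
  m23: -0--1 ←essential
  m24: --000 ←essential
Essential: --000, -0--1, -00--, 0-0-0, 00-1-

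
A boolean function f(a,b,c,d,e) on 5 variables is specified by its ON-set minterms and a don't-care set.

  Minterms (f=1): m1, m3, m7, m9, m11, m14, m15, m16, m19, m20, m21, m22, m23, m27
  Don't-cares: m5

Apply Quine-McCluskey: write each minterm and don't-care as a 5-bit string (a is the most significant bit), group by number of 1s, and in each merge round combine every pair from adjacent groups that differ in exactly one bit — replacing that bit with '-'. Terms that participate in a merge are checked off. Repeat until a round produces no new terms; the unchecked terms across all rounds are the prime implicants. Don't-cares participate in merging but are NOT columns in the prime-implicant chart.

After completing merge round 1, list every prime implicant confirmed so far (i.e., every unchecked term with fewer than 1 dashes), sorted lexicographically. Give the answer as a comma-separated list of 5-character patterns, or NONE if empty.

NONE

[col 0] 00001*, 00011*, 00101*, 00111*, 01001*, 01011*, 01110*, 01111*, 10000*, 10011*, 10100*, 10101*, 10110*, 10111*, 11011*
[col 1] -0011*, -0101*, -0111*, -1011*, 0-001*, 0-011*, 0-111*, 00-01*, 00-11*, 000-1*, 001-1*, 01-11*, 010-1*, 0111-, 1-011*, 10-00, 10-11*, 101-0*, 101-1*, 1010-*, 1011-*
[col 2] --011, -0-11, -01-1, 0--11, 0-0-1, 00--1, 101--
Prime implicants: --011, -0-11, -01-1, 0--11, 0-0-1, 00--1, 0111-, 10-00, 101--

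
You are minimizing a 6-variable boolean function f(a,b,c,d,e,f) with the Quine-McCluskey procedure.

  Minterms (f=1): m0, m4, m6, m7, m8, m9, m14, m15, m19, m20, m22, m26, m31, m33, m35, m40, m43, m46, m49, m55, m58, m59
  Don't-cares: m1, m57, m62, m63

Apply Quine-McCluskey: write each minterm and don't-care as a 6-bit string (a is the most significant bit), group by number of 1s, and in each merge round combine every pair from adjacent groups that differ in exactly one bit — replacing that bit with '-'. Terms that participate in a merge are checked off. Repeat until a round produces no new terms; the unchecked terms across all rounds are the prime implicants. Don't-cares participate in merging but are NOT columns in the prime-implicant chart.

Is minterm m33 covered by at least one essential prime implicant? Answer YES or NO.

NO

[col 0] 000000*, 000001*, 000100*, 000110*, 000111*, 001000*, 001001*, 001110*, 001111*, 010011, 010100*, 010110*, 011010*, 011111*, 100001*, 100011*, 101000*, 101011*, 101110*, 110001*, 110111*, 111001*, 111010*, 111011*, 111110*, 111111*
[col 1] -00001, -01000, -01110, -11010, -11111, 0-0100*, 0-0110*, 0-1111, 00-000*, 00-001*, 00-110*, 00-111*, 000-00, 00000-*, 0001-0*, 00011-*, 00100-*, 00111-*, 0101-0*, 1-0001, 1-1011, 1-1110, 10-011, 1000-1, 11-001, 11-111, 111-10*, 111-11*, 1110-1, 11101-*, 11111-*
[col 2] 0-01-0, 00-00-, 00-11-, 111-1-
Prime implicants: -00001, -01000, -01110, -11010, -11111, 0-01-0, 0-1111, 00-00-, 00-11-, 000-00, 010011, 1-0001, 1-1011, 1-1110, 10-011, 1000-1, 11-001, 11-111, 111-1-, 1110-1
PI chart (minterm → PIs covering it):
  0 | 00-00-,000-00
  4 | 0-01-0,000-00
  6 | 0-01-0,00-11-
  7 | 00-11-  (sole → essential)
  8 | -01000,00-00-
  9 | 00-00-  (sole → essential)
  14 | -01110,00-11-
  15 | 0-1111,00-11-
  19 | 010011  (sole → essential)
  20 | 0-01-0  (sole → essential)
  22 | 0-01-0  (sole → essential)
  26 | -11010  (sole → essential)
  31 | -11111,0-1111
  33 | -00001,1-0001,1000-1
  35 | 10-011,1000-1
  40 | -01000  (sole → essential)
  43 | 1-1011,10-011
  46 | -01110,1-1110
  49 | 1-0001,11-001
  55 | 11-111  (sole → essential)
  58 | -11010,111-1-
  59 | 1-1011,111-1-,1110-1
Essential prime implicants: -01000, -11010, 0-01-0, 00-00-, 00-11-, 010011, 11-111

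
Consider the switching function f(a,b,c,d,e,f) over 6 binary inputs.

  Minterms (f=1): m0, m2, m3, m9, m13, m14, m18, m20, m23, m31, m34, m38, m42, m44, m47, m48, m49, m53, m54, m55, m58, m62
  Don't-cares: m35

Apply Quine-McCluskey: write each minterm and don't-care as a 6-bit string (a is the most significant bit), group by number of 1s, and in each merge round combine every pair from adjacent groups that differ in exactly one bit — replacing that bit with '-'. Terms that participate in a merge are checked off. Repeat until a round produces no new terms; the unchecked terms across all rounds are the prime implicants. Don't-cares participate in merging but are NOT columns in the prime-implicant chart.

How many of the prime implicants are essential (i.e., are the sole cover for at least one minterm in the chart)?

10

size-2^0 implicants → 000000(✓)  000010(✓)  000011(✓)  001001(✓)  001101(✓)  001110  010010(✓)  010100  010111(✓)  011111(✓)  100010(✓)  100011(✓)  100110(✓)  101010(✓)  101100  101111  110000(✓)  110001(✓)  110101(✓)  110110(✓)  110111(✓)  111010(✓)  111110(✓)
size-2^1 implicants → -00010(✓)  -00011(✓)  -10111  0-0010  0000-0  00001-(✓)  001-01  01-111  1-0110  1-1010  10-010  100-10  10001-(✓)  11-110  110-01  11000-  1101-1  11011-  111-10
size-2^2 implicants → -0001-
Unchecked terms (primes): -0001-, -10111, 0-0010, 0000-0, 001-01, 001110, 01-111, 010100, 1-0110, 1-1010, 10-010, 100-10, 101100, 101111, 11-110, 110-01, 11000-, 1101-1, 11011-, 111-10
Minterm coverage:
  m0 ⊆ 0000-0 [E]
  m2 ⊆ -0001-,0-0010,0000-0
  m3 ⊆ -0001- [E]
  m9 ⊆ 001-01 [E]
  m13 ⊆ 001-01 [E]
  m14 ⊆ 001110 [E]
  m18 ⊆ 0-0010 [E]
  m20 ⊆ 010100 [E]
  m23 ⊆ -10111,01-111
  m31 ⊆ 01-111 [E]
  m34 ⊆ -0001-,10-010,100-10
  m38 ⊆ 1-0110,100-10
  m42 ⊆ 1-1010,10-010
  m44 ⊆ 101100 [E]
  m47 ⊆ 101111 [E]
  m48 ⊆ 11000- [E]
  m49 ⊆ 110-01,11000-
  m53 ⊆ 110-01,1101-1
  m54 ⊆ 1-0110,11-110,11011-
  m55 ⊆ -10111,1101-1,11011-
  m58 ⊆ 1-1010,111-10
  m62 ⊆ 11-110,111-10
E = {-0001-, 0-0010, 0000-0, 001-01, 001110, 01-111, 010100, 101100, 101111, 11000-}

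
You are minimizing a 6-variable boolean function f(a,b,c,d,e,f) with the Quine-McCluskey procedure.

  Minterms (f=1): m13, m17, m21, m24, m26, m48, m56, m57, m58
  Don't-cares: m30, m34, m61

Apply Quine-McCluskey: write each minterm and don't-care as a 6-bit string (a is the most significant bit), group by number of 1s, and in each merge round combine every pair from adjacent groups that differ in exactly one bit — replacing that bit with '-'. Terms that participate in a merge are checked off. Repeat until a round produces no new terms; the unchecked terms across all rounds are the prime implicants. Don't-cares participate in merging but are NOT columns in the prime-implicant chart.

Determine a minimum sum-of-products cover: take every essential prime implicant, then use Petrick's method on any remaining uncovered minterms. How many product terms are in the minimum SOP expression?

5

size-2^0 implicants → 001101  010001(✓)  010101(✓)  011000(✓)  011010(✓)  011110(✓)  100010  110000(✓)  111000(✓)  111001(✓)  111010(✓)  111101(✓)
size-2^1 implicants → -11000(✓)  -11010(✓)  010-01  011-10  0110-0(✓)  11-000  111-01  1110-0(✓)  11100-
size-2^2 implicants → -110-0
Unchecked terms (primes): -110-0, 001101, 010-01, 011-10, 100010, 11-000, 111-01, 11100-
Minterm coverage:
  m13 ⊆ 001101 [E]
  m17 ⊆ 010-01 [E]
  m21 ⊆ 010-01 [E]
  m24 ⊆ -110-0 [E]
  m26 ⊆ -110-0,011-10
  m48 ⊆ 11-000 [E]
  m56 ⊆ -110-0,11-000,11100-
  m57 ⊆ 111-01,11100-
  m58 ⊆ -110-0 [E]
E = {-110-0, 001101, 010-01, 11-000}
Petrick residual → 111-01
Cover = bcd'f' + a'b'cde'f + a'bc'e'f + abd'e'f' + abce'f  |cover|=5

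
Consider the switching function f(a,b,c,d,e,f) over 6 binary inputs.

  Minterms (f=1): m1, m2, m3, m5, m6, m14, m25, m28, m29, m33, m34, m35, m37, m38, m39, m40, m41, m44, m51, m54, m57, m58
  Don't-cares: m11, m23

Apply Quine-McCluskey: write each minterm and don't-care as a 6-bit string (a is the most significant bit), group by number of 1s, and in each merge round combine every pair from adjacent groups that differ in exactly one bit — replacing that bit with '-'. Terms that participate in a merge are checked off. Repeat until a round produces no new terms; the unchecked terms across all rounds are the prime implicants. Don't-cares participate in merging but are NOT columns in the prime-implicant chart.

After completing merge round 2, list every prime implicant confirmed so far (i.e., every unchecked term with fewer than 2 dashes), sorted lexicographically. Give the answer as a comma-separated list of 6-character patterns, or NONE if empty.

-11001, 00-011, 00-110, 010111, 011-01, 01110-, 1-0011, 1-0110, 1-1001, 10-001, 101-00, 10100-, 111010

size-2^0 implicants → 000001(✓)  000010(✓)  000011(✓)  000101(✓)  000110(✓)  001011(✓)  001110(✓)  010111  011001(✓)  011100(✓)  011101(✓)  100001(✓)  100010(✓)  100011(✓)  100101(✓)  100110(✓)  100111(✓)  101000(✓)  101001(✓)  101100(✓)  110011(✓)  110110(✓)  111001(✓)  111010
size-2^1 implicants → -00001(✓)  -00010(✓)  -00011(✓)  -00101(✓)  -00110(✓)  -11001  00-011  00-110  000-01(✓)  000-10(✓)  0000-1(✓)  00001-(✓)  011-01  01110-  1-0011  1-0110  1-1001  10-001  100-01(✓)  100-10(✓)  100-11(✓)  1000-1(✓)  10001-(✓)  1001-1(✓)  10011-(✓)  101-00  10100-
size-2^2 implicants → -00-01  -00-10  -000-1  -0001-  100--1  100-1-
Unchecked terms (primes): -00-01, -00-10, -000-1, -0001-, -11001, 00-011, 00-110, 010111, 011-01, 01110-, 1-0011, 1-0110, 1-1001, 10-001, 100--1, 100-1-, 101-00, 10100-, 111010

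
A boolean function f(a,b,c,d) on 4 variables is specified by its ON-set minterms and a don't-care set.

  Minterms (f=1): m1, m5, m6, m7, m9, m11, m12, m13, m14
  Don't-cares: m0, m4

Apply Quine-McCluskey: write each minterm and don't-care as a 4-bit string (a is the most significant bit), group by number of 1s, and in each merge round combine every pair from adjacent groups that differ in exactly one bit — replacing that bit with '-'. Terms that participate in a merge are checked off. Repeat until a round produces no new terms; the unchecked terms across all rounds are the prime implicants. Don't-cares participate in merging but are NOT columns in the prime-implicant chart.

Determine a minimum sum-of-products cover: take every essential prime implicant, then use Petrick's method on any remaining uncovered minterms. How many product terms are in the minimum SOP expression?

4

[col 0] 0000*, 0001*, 0100*, 0101*, 0110*, 0111*, 1001*, 1011*, 1100*, 1101*, 1110*
[col 1] -001*, -100*, -101*, -110*, 0-00*, 0-01*, 000-*, 01-0*, 01-1*, 010-*, 011-*, 1-01*, 10-1, 11-0*, 110-*
[col 2] --01, -1-0, -10-, 0-0-, 01--
Prime implicants: --01, -1-0, -10-, 0-0-, 01--, 10-1
PI chart (minterm → PIs covering it):
  1 | --01,0-0-
  5 | --01,-10-,0-0-,01--
  6 | -1-0,01--
  7 | 01--  (sole → essential)
  9 | --01,10-1
  11 | 10-1  (sole → essential)
  12 | -1-0,-10-
  13 | --01,-10-
  14 | -1-0  (sole → essential)
Essential prime implicants: -1-0, 01--, 10-1
Petrick residual → --01
Minimum SOP uses 4 PIs: c'd + bd' + a'b + ab'd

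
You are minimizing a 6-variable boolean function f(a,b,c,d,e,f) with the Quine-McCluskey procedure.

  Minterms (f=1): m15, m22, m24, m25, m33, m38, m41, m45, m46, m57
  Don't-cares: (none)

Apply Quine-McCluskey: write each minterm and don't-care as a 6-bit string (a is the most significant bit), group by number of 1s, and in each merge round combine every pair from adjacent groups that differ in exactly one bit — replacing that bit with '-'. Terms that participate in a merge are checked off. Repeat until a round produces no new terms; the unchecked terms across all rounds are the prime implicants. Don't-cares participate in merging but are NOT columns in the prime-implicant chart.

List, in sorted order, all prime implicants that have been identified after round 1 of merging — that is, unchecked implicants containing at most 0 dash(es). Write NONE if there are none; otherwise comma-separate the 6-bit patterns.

size-2^0 implicants → 001111  010110  011000(✓)  011001(✓)  100001(✓)  100110(✓)  101001(✓)  101101(✓)  101110(✓)  111001(✓)
size-2^1 implicants → -11001  01100-  1-1001  10-001  10-110  101-01
Unchecked terms (primes): -11001, 001111, 010110, 01100-, 1-1001, 10-001, 10-110, 101-01

001111, 010110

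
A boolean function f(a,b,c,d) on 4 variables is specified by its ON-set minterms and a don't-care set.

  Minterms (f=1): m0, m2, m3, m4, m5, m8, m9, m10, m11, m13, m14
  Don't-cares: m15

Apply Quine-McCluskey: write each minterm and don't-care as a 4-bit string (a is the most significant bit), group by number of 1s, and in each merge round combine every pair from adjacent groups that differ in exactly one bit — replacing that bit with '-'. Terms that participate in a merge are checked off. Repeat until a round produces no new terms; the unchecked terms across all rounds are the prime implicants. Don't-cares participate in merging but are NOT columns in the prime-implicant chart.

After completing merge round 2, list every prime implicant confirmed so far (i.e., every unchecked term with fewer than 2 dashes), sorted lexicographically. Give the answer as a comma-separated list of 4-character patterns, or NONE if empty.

-101, 0-00, 010-

[col 0] 0000*, 0010*, 0011*, 0100*, 0101*, 1000*, 1001*, 1010*, 1011*, 1101*, 1110*, 1111*
[col 1] -000*, -010*, -011*, -101, 0-00, 00-0*, 001-*, 010-, 1-01*, 1-10*, 1-11*, 10-0*, 10-1*, 100-*, 101-*, 11-1*, 111-*
[col 2] -0-0, -01-, 1--1, 1-1-, 10--
Prime implicants: -0-0, -01-, -101, 0-00, 010-, 1--1, 1-1-, 10--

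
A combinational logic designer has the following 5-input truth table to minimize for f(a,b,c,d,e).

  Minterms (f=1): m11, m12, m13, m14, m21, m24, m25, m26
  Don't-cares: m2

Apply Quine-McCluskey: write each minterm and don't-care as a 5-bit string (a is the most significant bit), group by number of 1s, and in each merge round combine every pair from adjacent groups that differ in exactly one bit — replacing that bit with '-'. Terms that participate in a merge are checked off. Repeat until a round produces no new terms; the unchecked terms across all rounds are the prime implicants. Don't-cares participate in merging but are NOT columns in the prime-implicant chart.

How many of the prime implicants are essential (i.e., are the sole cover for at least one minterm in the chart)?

6

size-2^0 implicants → 00010  01011  01100(✓)  01101(✓)  01110(✓)  10101  11000(✓)  11001(✓)  11010(✓)
size-2^1 implicants → 011-0  0110-  110-0  1100-
Unchecked terms (primes): 00010, 01011, 011-0, 0110-, 10101, 110-0, 1100-
Minterm coverage:
  m11 ⊆ 01011 [E]
  m12 ⊆ 011-0,0110-
  m13 ⊆ 0110- [E]
  m14 ⊆ 011-0 [E]
  m21 ⊆ 10101 [E]
  m24 ⊆ 110-0,1100-
  m25 ⊆ 1100- [E]
  m26 ⊆ 110-0 [E]
E = {01011, 011-0, 0110-, 10101, 110-0, 1100-}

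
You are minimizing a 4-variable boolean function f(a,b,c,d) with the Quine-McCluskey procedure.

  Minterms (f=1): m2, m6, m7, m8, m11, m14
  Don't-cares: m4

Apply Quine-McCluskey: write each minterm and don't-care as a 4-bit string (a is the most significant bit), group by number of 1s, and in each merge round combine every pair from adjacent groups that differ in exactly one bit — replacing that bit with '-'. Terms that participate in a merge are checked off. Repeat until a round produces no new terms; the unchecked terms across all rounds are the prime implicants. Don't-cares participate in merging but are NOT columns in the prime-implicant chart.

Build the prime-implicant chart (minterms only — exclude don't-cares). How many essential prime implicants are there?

size-2^0 implicants → 0010(✓)  0100(✓)  0110(✓)  0111(✓)  1000  1011  1110(✓)
size-2^1 implicants → -110  0-10  01-0  011-
Unchecked terms (primes): -110, 0-10, 01-0, 011-, 1000, 1011
Minterm coverage:
  m2 ⊆ 0-10 [E]
  m6 ⊆ -110,0-10,01-0,011-
  m7 ⊆ 011- [E]
  m8 ⊆ 1000 [E]
  m11 ⊆ 1011 [E]
  m14 ⊆ -110 [E]
E = {-110, 0-10, 011-, 1000, 1011}

5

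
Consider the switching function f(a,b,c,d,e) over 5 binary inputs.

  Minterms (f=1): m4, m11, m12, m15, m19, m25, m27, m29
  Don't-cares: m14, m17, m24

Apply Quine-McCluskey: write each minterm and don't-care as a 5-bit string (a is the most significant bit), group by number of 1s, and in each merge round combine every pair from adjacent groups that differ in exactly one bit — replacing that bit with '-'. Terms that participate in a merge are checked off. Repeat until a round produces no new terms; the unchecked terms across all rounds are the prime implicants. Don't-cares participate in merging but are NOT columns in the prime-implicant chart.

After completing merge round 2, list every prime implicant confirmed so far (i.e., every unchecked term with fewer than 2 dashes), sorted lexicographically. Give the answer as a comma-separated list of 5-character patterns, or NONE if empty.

[col 0] 00100*, 01011*, 01100*, 01110*, 01111*, 10001*, 10011*, 11000*, 11001*, 11011*, 11101*
[col 1] -1011, 0-100, 01-11, 011-0, 0111-, 1-001*, 1-011*, 100-1*, 11-01, 110-1*, 1100-
[col 2] 1-0-1
Prime implicants: -1011, 0-100, 01-11, 011-0, 0111-, 1-0-1, 11-01, 1100-

-1011, 0-100, 01-11, 011-0, 0111-, 11-01, 1100-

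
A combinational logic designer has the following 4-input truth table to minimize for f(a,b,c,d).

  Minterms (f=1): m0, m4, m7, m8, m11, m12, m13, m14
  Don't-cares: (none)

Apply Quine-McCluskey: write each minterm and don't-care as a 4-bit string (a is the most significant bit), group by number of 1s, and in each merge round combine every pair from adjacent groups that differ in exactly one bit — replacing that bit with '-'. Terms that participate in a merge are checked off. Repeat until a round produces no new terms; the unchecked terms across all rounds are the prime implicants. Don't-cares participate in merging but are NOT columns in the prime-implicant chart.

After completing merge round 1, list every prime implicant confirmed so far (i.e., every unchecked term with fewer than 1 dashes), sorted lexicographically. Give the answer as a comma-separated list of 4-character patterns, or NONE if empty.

0111, 1011

[col 0] 0000*, 0100*, 0111, 1000*, 1011, 1100*, 1101*, 1110*
[col 1] -000*, -100*, 0-00*, 1-00*, 11-0, 110-
[col 2] --00
Prime implicants: --00, 0111, 1011, 11-0, 110-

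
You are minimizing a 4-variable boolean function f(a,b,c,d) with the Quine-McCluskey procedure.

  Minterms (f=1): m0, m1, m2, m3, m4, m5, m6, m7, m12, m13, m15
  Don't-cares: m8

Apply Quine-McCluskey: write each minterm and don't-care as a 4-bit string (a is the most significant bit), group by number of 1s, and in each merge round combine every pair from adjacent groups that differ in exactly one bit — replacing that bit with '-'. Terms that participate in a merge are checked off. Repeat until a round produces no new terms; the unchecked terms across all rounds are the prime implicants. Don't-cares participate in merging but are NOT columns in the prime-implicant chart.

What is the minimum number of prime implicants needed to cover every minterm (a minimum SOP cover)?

3

[col 0] 0000*, 0001*, 0010*, 0011*, 0100*, 0101*, 0110*, 0111*, 1000*, 1100*, 1101*, 1111*
[col 1] -000*, -100*, -101*, -111*, 0-00*, 0-01*, 0-10*, 0-11*, 00-0*, 00-1*, 000-*, 001-*, 01-0*, 01-1*, 010-*, 011-*, 1-00*, 11-1*, 110-*
[col 2] --00, -1-1, -10-, 0--0*, 0--1*, 0-0-*, 0-1-*, 00--*, 01--*
[col 3] 0---
Prime implicants: --00, -1-1, -10-, 0---
PI chart (minterm → PIs covering it):
  0 | --00,0---
  1 | 0---  (sole → essential)
  2 | 0---  (sole → essential)
  3 | 0---  (sole → essential)
  4 | --00,-10-,0---
  5 | -1-1,-10-,0---
  6 | 0---  (sole → essential)
  7 | -1-1,0---
  12 | --00,-10-
  13 | -1-1,-10-
  15 | -1-1  (sole → essential)
Essential prime implicants: -1-1, 0---
Petrick residual → --00
Minimum SOP uses 3 PIs: c'd' + bd + a'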